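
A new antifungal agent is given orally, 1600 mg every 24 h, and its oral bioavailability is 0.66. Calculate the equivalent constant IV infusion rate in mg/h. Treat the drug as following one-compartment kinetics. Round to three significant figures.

Equivalent systemic input: infusion rate = F·D/τ.
Rate = 0.66 × 1600 / 24 = 44.00 mg/h

44.0 mg/h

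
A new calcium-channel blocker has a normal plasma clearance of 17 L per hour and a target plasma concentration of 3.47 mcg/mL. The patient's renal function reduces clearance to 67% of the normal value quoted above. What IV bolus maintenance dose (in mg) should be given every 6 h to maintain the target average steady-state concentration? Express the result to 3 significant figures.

237 mg

Patient clearance = 0.67 × 17.00 = 11.39 L/h
At steady state, dose per interval replaces the amount cleared in that interval: D/τ = CL·Css.
D = CL × Css × τ = 11.39 × 3.47 × 6 = 237.1 mg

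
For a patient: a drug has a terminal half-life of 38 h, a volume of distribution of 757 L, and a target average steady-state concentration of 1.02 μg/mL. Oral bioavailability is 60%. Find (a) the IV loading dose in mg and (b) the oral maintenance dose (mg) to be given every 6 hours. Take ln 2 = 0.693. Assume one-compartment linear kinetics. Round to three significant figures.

(a) 772 mg; (b) 141 mg

LD = Vd × C = 757.0 × 1.02 = 772.1 mg
CL = 0.693 × Vd / t½ = 0.693 × 757.0 / 38 = 13.81 L/h
D = CL × Css × τ / F = 13.81 × 1.02 × 6 / 0.6 = 140.9 mg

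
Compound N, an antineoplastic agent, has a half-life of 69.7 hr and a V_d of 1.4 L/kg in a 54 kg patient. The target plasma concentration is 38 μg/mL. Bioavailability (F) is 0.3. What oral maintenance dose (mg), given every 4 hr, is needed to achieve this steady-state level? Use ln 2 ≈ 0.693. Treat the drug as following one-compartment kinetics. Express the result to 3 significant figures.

Vd = 1.4 L/kg × 54 kg = 75.60 L
k = 0.693/69.7 = 0.009943 h⁻¹, so CL = k·Vd = 0.009943 × 75.60 = 0.7517 L/h
D = CL × Css × τ / F = 0.7517 × 38 × 4 / 0.3 = 380.9 mg

381 mg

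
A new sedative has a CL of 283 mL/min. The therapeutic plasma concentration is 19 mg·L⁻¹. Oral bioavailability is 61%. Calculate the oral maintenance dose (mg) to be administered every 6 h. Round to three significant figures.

3170 mg

CL = 283 mL/min = 283 × 0.06 = 16.98 L/h
At steady state, dose per interval replaces the amount cleared in that interval: F·D/τ = CL·Css.
D = CL × Css × τ / F = 16.98 × 19 × 6 / 0.61 = 3173 mg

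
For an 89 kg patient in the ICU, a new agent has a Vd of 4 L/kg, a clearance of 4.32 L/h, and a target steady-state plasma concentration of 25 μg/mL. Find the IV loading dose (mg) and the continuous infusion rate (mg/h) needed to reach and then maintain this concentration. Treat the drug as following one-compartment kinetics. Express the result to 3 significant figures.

(a) 8900 mg; (b) 108 mg/h

Total Vd = 4 × 89 = 356.0 L
Loading dose = Vd × C = 356.0 × 25 = 8900 mg
Maintenance infusion rate = CL × Css = 4.320 × 25 = 108.0 mg/h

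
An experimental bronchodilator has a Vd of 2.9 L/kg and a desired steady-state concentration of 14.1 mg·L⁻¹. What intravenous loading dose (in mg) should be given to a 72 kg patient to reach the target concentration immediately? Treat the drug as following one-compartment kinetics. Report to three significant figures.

Total Vd = 2.9 × 72 = 208.8 L
The loading dose fills Vd to the target concentration.
LD = Vd × C = 208.8 × 14.10 = 2944 mg

2940 mg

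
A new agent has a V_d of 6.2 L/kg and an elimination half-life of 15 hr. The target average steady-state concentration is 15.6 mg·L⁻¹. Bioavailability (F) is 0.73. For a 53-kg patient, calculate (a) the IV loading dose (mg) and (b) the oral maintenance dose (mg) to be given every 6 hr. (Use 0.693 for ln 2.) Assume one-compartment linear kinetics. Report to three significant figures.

Total Vd = 6.2 × 53 = 328.6 L
LD = Vd × C = 328.6 × 15.6 = 5126 mg
CL = 0.693 × Vd / t½ = 0.693 × 328.6 / 15 = 15.18 L/h
D = CL × Css × τ / F = 15.18 × 15.6 × 6 / 0.73 = 1946 mg

(a) 5130 mg; (b) 1950 mg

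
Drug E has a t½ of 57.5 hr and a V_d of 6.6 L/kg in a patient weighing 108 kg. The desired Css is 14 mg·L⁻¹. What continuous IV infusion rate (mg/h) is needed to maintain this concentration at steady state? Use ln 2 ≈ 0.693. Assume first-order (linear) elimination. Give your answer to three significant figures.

120 mg/h

Vd(total) = 108 kg × 6.6 L/kg = 712.8 L
CL = 0.693 × Vd / t½ = 0.693 × 712.8 / 57.5 = 8.591 L/h
Infusion rate = CL × Css = 8.591 × 14 = 120.3 mg/h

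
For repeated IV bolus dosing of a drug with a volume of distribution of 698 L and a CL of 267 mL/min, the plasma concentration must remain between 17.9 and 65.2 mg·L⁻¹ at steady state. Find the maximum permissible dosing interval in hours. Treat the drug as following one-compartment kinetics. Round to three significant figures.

56.3 h

CL = 267 mL/min × 60/1000 = 16.02 L/h
k = CL / Vd = 16.02 / 698.0 = 0.02295 h⁻¹
Between IV bolus doses, concentration decays as C = C₀·e^(−kτ), so C_peak/C_trough = e^(kτ).
τ_max = ln(C_peak/C_trough) / k = ln(65.2/17.9) / 0.02295 = 1.293 / 0.02295 = 56.34 h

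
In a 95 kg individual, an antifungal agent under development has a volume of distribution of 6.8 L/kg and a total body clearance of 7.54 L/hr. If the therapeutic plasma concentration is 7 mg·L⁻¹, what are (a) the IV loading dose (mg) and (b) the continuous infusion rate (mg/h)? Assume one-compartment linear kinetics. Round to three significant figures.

Vd(total) = 95 kg × 6.8 L/kg = 646.0 L
Loading: fill Vd to C_target → 646.0 L × 7 mg/L = 4522 mg
Infusion rate = 7.540 L/h × 7 mg/L = 52.78 mg/h

(a) 4520 mg; (b) 52.8 mg/h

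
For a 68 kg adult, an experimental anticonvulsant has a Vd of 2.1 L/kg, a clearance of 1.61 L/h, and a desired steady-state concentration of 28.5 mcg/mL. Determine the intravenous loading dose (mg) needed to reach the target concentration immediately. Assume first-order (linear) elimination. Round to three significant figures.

Vd = 2.1 L/kg × 68 kg = 142.8 L
LD = Vd × C = 142.8 × 28.50 = 4070 mg

4070 mg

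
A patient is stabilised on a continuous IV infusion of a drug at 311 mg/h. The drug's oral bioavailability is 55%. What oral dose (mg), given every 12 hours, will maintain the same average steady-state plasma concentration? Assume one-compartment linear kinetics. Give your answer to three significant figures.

To maintain the same Css, the systemic dosing rate must be unchanged: F·D/τ = infusion rate.
D = rate × τ / F = 311 × 12 / 0.55 = 6785 mg

6790 mg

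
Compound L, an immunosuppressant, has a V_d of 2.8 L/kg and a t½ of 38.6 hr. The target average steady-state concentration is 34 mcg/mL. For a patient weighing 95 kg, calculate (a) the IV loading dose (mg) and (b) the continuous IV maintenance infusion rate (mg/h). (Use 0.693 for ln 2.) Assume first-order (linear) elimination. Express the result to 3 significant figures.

(a) 9040 mg; (b) 162 mg/h

Total Vd = 2.8 × 95 = 266.0 L
LD = Vd × C = 266.0 × 34 = 9044 mg
CL = 0.693 × Vd / t½ = 0.693 × 266.0 / 38.6 = 4.776 L/h
Infusion rate = CL × Css = 4.776 × 34 = 162.4 mg/h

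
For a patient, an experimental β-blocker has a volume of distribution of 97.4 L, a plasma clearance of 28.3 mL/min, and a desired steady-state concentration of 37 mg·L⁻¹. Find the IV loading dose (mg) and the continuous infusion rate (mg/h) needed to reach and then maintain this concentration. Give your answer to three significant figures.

(a) 3600 mg; (b) 62.8 mg/h

Loading dose = Vd × C = 97.40 × 37 = 3604 mg
CL = 28.3 mL/min × 60/1000 = 1.698 L/h
Infusion rate = 1.698 L/h × 37 mg/L = 62.83 mg/h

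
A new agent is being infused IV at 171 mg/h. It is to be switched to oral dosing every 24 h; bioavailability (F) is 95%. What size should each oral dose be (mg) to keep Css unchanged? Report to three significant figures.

4320 mg

To maintain the same Css, the systemic dosing rate must be unchanged: F·D/τ = infusion rate.
D = rate × τ / F = 171 × 24 / 0.95 = 4320 mg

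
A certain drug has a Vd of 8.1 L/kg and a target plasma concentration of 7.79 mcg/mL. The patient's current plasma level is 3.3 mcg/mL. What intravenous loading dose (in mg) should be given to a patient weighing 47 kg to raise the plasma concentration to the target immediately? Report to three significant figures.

1710 mg

Total Vd = 8.1 × 47 = 380.7 L
Concentration deficit ΔC = 7.79 − 3.3 = 4.490 mg/L
LD = Vd × ΔC = 380.7 × 4.490 = 1709 mg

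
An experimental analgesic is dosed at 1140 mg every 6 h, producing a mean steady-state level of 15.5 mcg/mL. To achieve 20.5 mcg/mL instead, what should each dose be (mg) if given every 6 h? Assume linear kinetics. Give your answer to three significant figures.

1510 mg

For first-order elimination, Css ∝ F·D/(CL·τ); F and CL are unchanged, so Css ∝ D/τ.
D₂ = D₁ × (Css,target / Css,current) = 1140 × 20.5/15.5 = 1508 mg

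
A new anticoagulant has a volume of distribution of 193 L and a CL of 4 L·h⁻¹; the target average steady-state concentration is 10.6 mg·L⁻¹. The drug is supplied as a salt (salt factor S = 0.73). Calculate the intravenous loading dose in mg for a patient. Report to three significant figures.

2800 mg

Loading dose depends on Vd (not clearance): it fills the distribution volume.
LD = Vd × C / S = 193.0 × 10.60 / 0.73 = 2802 mg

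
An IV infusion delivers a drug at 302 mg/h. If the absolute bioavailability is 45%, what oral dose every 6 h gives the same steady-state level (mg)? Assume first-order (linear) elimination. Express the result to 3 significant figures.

To maintain the same Css, the systemic dosing rate must be unchanged: F·D/τ = infusion rate.
D = rate × τ / F = 302 × 6 / 0.45 = 4027 mg

4030 mg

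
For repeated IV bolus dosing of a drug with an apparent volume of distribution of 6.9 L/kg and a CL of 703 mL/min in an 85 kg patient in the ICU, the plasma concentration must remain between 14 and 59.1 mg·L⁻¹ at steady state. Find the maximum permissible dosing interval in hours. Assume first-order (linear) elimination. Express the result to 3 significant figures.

20.0 h

Vd = 6.9 L/kg × 85 kg = 586.5 L
Convert clearance: 703 mL/min × 60 min/h ÷ 1000 mL/L = 42.18 L/h
k = CL / Vd = 42.18 / 586.5 = 0.07192 h⁻¹
Between IV bolus doses, concentration decays as C = C₀·e^(−kτ), so C_peak/C_trough = e^(kτ).
τ_max = ln(C_peak/C_trough) / k = ln(59.1/14) / 0.07192 = 1.440 / 0.07192 = 20.02 h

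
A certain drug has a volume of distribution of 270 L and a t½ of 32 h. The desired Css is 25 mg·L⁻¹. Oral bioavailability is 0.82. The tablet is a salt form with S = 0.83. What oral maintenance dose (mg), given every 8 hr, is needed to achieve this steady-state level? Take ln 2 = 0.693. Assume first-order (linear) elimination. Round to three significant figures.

CL = 0.693 × Vd / t½ = 0.693 × 270.0 / 32 = 5.847 L/h
D = CL × Css × τ / F / S = 5.847 × 25 × 8 / 0.82 / 0.83 = 1718 mg

1720 mg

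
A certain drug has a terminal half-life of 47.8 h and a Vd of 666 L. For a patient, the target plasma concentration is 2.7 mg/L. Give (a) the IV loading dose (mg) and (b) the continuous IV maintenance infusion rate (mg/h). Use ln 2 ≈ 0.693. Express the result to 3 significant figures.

(a) 1800 mg; (b) 26.1 mg/h

LD = Vd × C = 666.0 × 2.7 = 1798 mg
CL = 0.693 × Vd / t½ = 0.693 × 666.0 / 47.8 = 9.656 L/h
Infusion rate = CL × Css = 9.656 × 2.7 = 26.07 mg/h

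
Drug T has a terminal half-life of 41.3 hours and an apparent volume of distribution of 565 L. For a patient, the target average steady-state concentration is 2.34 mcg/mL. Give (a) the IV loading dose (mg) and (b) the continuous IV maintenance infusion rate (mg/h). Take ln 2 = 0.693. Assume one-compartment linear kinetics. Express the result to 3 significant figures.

LD = Vd × C = 565.0 × 2.34 = 1322 mg
CL = 0.693 × Vd / t½ = 0.693 × 565.0 / 41.3 = 9.481 L/h
Infusion rate = CL × Css = 9.481 × 2.34 = 22.19 mg/h

(a) 1320 mg; (b) 22.2 mg/h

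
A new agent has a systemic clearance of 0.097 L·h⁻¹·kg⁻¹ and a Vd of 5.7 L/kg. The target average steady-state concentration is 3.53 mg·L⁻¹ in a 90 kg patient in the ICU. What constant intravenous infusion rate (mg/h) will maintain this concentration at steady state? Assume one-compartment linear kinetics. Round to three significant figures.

30.8 mg/h

CL = 0.097 L·h⁻¹·kg⁻¹ × 90 kg = 8.730 L/h
At steady state, infusion rate equals elimination rate: rate in = CL × Css.
Infusion rate = CL · Css = 8.730 L/h × 3.53 mg/L = 30.82 mg/h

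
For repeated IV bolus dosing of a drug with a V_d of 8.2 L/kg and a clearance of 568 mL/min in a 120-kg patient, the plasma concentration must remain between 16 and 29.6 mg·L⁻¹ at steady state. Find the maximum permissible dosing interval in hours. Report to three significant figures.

Vd(total) = 120 kg × 8.2 L/kg = 984.0 L
CL = 568 mL/min × 60/1000 = 34.08 L/h
k = CL / Vd = 34.08 / 984.0 = 0.03463 h⁻¹
Between IV bolus doses, concentration decays as C = C₀·e^(−kτ), so C_peak/C_trough = e^(kτ).
τ_max = ln(C_peak/C_trough) / k = ln(29.6/16) / 0.03463 = 0.6152 / 0.03463 = 17.76 h

17.8 h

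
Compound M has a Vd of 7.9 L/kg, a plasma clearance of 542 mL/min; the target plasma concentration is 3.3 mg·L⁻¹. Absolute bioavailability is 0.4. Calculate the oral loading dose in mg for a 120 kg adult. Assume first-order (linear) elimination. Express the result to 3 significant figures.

7820 mg

Vd = 7.9 L/kg × 120 kg = 948.0 L
LD = Vd × C / F = 948.0 × 3.300 / 0.4 = 7821 mg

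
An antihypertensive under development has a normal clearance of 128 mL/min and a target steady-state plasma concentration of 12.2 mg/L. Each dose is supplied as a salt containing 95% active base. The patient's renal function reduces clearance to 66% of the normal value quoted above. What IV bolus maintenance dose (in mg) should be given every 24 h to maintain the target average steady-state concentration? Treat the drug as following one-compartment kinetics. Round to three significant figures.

Convert clearance: 128 mL/min × 60 min/h ÷ 1000 mL/L = 7.680 L/h
Patient clearance = 0.66 × 7.680 = 5.069 L/h
D = CL × Css × τ / S = 5.069 × 12.2 × 24 / 0.95 = 1562 mg

1560 mg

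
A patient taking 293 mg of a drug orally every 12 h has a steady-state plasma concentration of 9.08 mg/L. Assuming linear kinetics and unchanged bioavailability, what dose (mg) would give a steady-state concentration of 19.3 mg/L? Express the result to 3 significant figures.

623 mg

For first-order elimination, Css ∝ F·D/(CL·τ); F and CL are unchanged, so Css ∝ D/τ.
D₂ = D₁ × (Css,target / Css,current) = 293 × 19.3/9.08 = 622.8 mg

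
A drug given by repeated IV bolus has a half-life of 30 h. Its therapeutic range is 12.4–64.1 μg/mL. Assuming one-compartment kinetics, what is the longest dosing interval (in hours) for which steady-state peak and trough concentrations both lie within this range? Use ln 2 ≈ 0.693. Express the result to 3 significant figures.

71.1 h

k = 0.693 / t½ = 0.693 / 30 = 0.02310 h⁻¹
Between IV bolus doses, concentration decays as C = C₀·e^(−kτ), so C_peak/C_trough = e^(kτ).
τ_max = ln(C_peak/C_trough) / k = ln(64.1/12.4) / 0.02310 = 1.643 / 0.02310 = 71.13 h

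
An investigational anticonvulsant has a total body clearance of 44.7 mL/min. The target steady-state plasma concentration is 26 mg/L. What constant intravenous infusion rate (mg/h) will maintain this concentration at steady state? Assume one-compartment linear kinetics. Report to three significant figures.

69.7 mg/h

CL = 44.7 mL/min × 60/1000 = 2.682 L/h
At steady state, infusion rate equals elimination rate: rate in = CL × Css.
Rate = CL × Css = 2.682 × 26 = 69.73 mg/h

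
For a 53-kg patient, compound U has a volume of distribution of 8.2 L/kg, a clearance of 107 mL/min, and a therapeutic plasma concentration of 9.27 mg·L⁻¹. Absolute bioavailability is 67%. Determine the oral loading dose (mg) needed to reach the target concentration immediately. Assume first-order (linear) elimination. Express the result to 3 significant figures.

6010 mg

Vd = 8.2 L/kg × 53 kg = 434.6 L
LD is governed by Vd — clearance does not enter the loading-dose calculation.
LD = Vd × C / F = 434.6 × 9.270 / 0.67 = 6013 mg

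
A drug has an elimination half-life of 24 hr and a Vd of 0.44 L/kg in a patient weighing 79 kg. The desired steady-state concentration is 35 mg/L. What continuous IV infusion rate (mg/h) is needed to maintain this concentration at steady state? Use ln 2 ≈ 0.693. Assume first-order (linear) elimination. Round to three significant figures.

35.1 mg/h

Vd = 0.44 L/kg × 79 kg = 34.76 L
CL = ln 2 · Vd / t½ = 0.693 × 34.76 / 24 = 1.004 L/h
Infusion rate = CL × Css = 1.004 × 35 = 35.14 mg/h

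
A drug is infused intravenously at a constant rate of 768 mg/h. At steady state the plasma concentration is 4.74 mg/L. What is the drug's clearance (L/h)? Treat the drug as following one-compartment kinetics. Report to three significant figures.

162 L/h

At steady state, infusion rate = CL × Css, so CL = rate / Css.
CL = 768 / 4.74 = 162.0 L/h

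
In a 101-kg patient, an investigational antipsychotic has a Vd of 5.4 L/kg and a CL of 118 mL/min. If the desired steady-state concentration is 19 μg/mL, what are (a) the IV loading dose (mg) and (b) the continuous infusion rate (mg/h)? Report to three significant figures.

Total Vd = 5.4 × 101 = 545.4 L
Loading dose = Vd × C = 545.4 × 19 = 10360 mg
CL = 118 mL/min × 60/1000 = 7.080 L/h
Infusion rate = 7.080 L/h × 19 mg/L = 134.5 mg/h

(a) 10400 mg; (b) 135 mg/h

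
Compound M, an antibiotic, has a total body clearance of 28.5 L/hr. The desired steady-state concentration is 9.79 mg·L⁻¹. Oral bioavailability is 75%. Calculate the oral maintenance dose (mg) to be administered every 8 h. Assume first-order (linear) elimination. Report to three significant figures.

D = CL × Css × τ / F = 28.50 × 9.79 × 8 / 0.75 = 2976 mg

2980 mg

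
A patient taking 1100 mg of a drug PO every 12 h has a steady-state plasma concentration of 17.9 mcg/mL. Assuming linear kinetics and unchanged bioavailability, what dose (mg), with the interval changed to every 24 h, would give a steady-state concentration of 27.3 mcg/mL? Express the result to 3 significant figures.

3360 mg

For first-order elimination, Css ∝ F·D/(CL·τ); F and CL are unchanged, so Css ∝ D/τ.
D₂ = D₁ × (Css,target / Css,current) × (τ₂/τ₁) = 1100 × (27.3/17.9) × (24/12) = 3355 mg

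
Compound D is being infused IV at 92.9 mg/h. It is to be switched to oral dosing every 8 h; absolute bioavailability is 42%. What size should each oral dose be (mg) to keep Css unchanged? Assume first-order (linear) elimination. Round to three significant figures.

1770 mg

To maintain the same Css, the systemic dosing rate must be unchanged: F·D/τ = infusion rate.
D = rate × τ / F = 92.9 × 8 / 0.42 = 1770 mg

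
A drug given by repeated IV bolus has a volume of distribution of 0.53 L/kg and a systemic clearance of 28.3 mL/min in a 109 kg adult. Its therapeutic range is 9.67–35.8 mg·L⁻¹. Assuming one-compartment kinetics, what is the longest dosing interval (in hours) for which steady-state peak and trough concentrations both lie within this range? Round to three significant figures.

Total Vd = 0.53 × 109 = 57.77 L
Convert clearance: 28.3 mL/min × 60 min/h ÷ 1000 mL/L = 1.698 L/h
k = CL / Vd = 1.698 / 57.77 = 0.02939 h⁻¹
Between IV bolus doses, concentration decays as C = C₀·e^(−kτ), so C_peak/C_trough = e^(kτ).
τ_max = ln(C_peak/C_trough) / k = ln(35.8/9.67) / 0.02939 = 1.309 / 0.02939 = 44.54 h

44.5 h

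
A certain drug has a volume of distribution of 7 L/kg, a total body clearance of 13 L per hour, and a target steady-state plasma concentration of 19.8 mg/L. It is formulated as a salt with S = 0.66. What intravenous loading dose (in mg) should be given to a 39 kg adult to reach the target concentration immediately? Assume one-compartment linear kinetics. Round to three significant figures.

8190 mg

Vd(total) = 39 kg × 7 L/kg = 273.0 L
LD = Vd × C / S = 273.0 × 19.80 / 0.66 = 8190 mg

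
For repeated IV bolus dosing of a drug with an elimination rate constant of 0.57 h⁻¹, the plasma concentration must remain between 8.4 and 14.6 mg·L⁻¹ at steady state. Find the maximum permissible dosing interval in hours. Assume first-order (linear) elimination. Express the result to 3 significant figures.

Between IV bolus doses, concentration decays as C = C₀·e^(−kτ), so C_peak/C_trough = e^(kτ).
τ_max = ln(C_peak/C_trough) / k = ln(14.6/8.4) / 0.5700 = 0.5528 / 0.5700 = 0.9698 h

0.970 h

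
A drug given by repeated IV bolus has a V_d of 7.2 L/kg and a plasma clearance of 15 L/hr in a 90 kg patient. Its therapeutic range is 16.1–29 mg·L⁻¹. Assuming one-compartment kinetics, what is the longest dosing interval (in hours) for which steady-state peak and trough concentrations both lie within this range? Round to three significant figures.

25.4 h

Total Vd = 7.2 × 90 = 648.0 L
k = CL / Vd = 15.00 / 648.0 = 0.02315 h⁻¹
Between IV bolus doses, concentration decays as C = C₀·e^(−kτ), so C_peak/C_trough = e^(kτ).
τ_max = ln(C_peak/C_trough) / k = ln(29/16.1) / 0.02315 = 0.5885 / 0.02315 = 25.42 h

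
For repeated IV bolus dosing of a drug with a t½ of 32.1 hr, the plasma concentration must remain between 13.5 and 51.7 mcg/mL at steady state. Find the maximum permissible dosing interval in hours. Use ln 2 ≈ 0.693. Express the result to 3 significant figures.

62.2 h

k = 0.693 / t½ = 0.693 / 32.1 = 0.02159 h⁻¹
Between IV bolus doses, concentration decays as C = C₀·e^(−kτ), so C_peak/C_trough = e^(kτ).
τ_max = ln(C_peak/C_trough) / k = ln(51.7/13.5) / 0.02159 = 1.343 / 0.02159 = 62.20 h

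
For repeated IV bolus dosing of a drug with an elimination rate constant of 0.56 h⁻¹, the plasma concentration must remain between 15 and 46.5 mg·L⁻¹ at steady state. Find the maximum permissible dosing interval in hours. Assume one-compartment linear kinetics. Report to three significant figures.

Between IV bolus doses, concentration decays as C = C₀·e^(−kτ), so C_peak/C_trough = e^(kτ).
τ_max = ln(C_peak/C_trough) / k = ln(46.5/15) / 0.5600 = 1.131 / 0.5600 = 2.020 h

2.02 h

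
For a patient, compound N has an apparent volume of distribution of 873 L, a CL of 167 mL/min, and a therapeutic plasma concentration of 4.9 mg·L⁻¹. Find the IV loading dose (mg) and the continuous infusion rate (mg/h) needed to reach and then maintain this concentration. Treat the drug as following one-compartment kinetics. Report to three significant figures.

Loading dose = Vd × C = 873.0 × 4.9 = 4278 mg
CL = 167 mL/min = 167 × 0.06 = 10.02 L/h
Maintenance: replace elimination → rate = CL × Css = 10.02 × 4.9 = 49.10 mg/h

(a) 4280 mg; (b) 49.1 mg/h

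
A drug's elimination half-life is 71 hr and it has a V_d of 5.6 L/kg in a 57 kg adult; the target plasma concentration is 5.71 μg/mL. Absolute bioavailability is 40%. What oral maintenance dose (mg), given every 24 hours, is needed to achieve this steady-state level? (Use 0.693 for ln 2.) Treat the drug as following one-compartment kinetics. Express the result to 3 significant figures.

Vd = 5.6 L/kg × 57 kg = 319.2 L
CL = ln 2 · Vd / t½ = 0.693 × 319.2 / 71 = 3.116 L/h
D = CL × Css × τ / F = 3.116 × 5.71 × 24 / 0.4 = 1068 mg

1070 mg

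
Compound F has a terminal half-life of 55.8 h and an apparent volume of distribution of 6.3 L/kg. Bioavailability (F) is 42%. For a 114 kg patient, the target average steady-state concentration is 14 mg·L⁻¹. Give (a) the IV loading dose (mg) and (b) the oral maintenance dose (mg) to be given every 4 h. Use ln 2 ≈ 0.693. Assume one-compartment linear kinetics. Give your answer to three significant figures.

Vd(total) = 114 kg × 6.3 L/kg = 718.2 L
LD = Vd × C = 718.2 × 14 = 10050 mg
CL = 0.693 × Vd / t½ = 0.693 × 718.2 / 55.8 = 8.920 L/h
D = CL × Css × τ / F = 8.920 × 14 × 4 / 0.42 = 1189 mg

(a) 10100 mg; (b) 1190 mg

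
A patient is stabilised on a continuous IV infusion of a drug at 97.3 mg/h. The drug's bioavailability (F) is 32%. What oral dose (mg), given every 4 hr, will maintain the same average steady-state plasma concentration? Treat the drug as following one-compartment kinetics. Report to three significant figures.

To maintain the same Css, the systemic dosing rate must be unchanged: F·D/τ = infusion rate.
D = rate × τ / F = 97.3 × 4 / 0.32 = 1216 mg

1220 mg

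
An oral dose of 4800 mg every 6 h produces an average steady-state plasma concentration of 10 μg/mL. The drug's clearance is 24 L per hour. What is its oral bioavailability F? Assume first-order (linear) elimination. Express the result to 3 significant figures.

F·D/τ = CL·Css at steady state → F = CL·Css·τ / D.
F = 24 × 10 × 6 / 4800 = 0.300

0.300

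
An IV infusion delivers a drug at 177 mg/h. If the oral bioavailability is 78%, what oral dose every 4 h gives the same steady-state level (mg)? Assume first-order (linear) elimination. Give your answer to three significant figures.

To maintain the same Css, the systemic dosing rate must be unchanged: F·D/τ = infusion rate.
D = rate × τ / F = 177 × 4 / 0.78 = 907.7 mg

908 mg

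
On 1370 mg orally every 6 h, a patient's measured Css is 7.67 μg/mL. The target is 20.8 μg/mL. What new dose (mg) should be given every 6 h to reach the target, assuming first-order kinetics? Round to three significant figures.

3720 mg

With linear kinetics, Css is proportional to dose rate (D/τ) at fixed clearance.
D₂ = D₁ × (Css,target / Css,current) = 1370 × 20.8/7.67 = 3715 mg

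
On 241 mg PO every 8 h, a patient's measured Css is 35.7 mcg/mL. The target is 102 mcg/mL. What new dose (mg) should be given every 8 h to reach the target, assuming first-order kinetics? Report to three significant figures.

For first-order elimination, Css ∝ F·D/(CL·τ); F and CL are unchanged, so Css ∝ D/τ.
D₂ = D₁ × (Css,target / Css,current) = 241 × 102/35.7 = 688.6 mg

689 mg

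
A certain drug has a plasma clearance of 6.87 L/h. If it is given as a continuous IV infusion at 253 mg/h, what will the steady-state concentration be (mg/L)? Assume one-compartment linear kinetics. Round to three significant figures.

36.8 mg/L

Css = rate / CL = 253 / 6.870 = 36.83 mg/L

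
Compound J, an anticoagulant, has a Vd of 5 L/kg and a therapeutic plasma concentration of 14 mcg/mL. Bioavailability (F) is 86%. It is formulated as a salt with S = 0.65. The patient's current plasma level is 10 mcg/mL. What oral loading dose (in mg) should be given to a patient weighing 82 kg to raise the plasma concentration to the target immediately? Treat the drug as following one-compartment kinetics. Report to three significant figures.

Total Vd = 5 × 82 = 410.0 L
Concentration deficit ΔC = 14 − 10 = 4.000 mg/L
LD = Vd × ΔC / F / S = 410.0 × 4.000 / 0.86 / 0.65 = 2934 mg

2930 mg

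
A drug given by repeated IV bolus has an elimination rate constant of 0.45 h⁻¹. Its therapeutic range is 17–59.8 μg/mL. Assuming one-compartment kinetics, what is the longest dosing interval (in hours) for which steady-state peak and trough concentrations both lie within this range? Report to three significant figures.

2.80 h

Between IV bolus doses, concentration decays as C = C₀·e^(−kτ), so C_peak/C_trough = e^(kτ).
τ_max = ln(C_peak/C_trough) / k = ln(59.8/17) / 0.4500 = 1.258 / 0.4500 = 2.796 h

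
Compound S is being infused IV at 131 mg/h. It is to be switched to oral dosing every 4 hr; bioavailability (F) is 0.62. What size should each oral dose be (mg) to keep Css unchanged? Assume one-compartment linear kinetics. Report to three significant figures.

845 mg

To maintain the same Css, the systemic dosing rate must be unchanged: F·D/τ = infusion rate.
D = rate × τ / F = 131 × 4 / 0.62 = 845.2 mg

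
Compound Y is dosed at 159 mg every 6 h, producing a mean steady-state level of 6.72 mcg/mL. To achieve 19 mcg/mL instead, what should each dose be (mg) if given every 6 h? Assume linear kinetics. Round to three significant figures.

450 mg

For first-order elimination, Css ∝ F·D/(CL·τ); F and CL are unchanged, so Css ∝ D/τ.
D₂ = D₁ × (Css,target / Css,current) = 159 × 19/6.72 = 449.6 mg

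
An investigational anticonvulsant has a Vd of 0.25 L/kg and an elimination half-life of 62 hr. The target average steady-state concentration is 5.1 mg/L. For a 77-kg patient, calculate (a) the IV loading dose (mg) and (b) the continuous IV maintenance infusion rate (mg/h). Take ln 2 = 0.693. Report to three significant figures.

(a) 98.2 mg; (b) 1.10 mg/h

Total Vd = 0.25 × 77 = 19.25 L
LD = Vd × C = 19.25 × 5.1 = 98.18 mg
CL = 0.693 × Vd / t½ = 0.693 × 19.25 / 62 = 0.2152 L/h
Infusion rate = CL × Css = 0.2152 × 5.1 = 1.098 mg/h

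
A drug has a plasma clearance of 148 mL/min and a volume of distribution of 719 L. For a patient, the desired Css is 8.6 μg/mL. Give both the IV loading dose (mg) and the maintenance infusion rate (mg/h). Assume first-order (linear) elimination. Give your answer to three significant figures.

(a) 6180 mg; (b) 76.4 mg/h

Loading dose = Vd × C = 719.0 × 8.6 = 6183 mg
Convert clearance: 148 mL/min × 60 min/h ÷ 1000 mL/L = 8.880 L/h
Infusion rate = 8.880 L/h × 8.6 mg/L = 76.37 mg/h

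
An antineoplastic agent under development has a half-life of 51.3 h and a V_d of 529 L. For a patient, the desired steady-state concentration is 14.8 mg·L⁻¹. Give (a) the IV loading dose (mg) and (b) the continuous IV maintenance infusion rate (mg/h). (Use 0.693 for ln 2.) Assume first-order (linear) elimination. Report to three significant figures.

(a) 7830 mg; (b) 106 mg/h

LD = Vd × C = 529.0 × 14.8 = 7829 mg
CL = 0.693 × Vd / t½ = 0.693 × 529.0 / 51.3 = 7.146 L/h
Infusion rate = CL × Css = 7.146 × 14.8 = 105.8 mg/h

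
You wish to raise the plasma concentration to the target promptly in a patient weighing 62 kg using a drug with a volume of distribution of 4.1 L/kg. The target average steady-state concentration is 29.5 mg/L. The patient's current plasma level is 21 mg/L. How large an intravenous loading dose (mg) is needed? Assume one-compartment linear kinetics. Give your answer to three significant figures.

2160 mg

Vd = 4.1 L/kg × 62 kg = 254.2 L
Concentration deficit ΔC = 29.5 − 21 = 8.500 mg/L
LD = Vd × ΔC = 254.2 × 8.500 = 2161 mg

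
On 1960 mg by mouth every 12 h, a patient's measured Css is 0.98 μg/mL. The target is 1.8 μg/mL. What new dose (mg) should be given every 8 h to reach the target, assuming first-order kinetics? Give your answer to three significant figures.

2400 mg

With linear kinetics, Css is proportional to dose rate (D/τ) at fixed clearance.
D₂ = D₁ × (Css,target / Css,current) × (τ₂/τ₁) = 1960 × (1.8/0.98) × (8/12) = 2400 mg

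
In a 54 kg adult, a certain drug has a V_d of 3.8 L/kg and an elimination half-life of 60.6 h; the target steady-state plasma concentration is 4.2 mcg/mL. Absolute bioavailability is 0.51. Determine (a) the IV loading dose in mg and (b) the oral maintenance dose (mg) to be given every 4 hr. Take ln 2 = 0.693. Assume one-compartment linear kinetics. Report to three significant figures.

Total Vd = 3.8 × 54 = 205.2 L
LD = Vd × C = 205.2 × 4.2 = 861.8 mg
CL = 0.693 × Vd / t½ = 0.693 × 205.2 / 60.6 = 2.347 L/h
D = CL × Css × τ / F = 2.347 × 4.2 × 4 / 0.51 = 77.31 mg

(a) 862 mg; (b) 77.3 mg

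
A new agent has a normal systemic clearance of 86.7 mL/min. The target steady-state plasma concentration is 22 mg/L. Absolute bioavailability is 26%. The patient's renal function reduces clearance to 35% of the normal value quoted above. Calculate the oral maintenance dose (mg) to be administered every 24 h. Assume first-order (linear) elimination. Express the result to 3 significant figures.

CL = 86.7 mL/min × 60/1000 = 5.202 L/h
Patient clearance = 0.35 × 5.202 = 1.821 L/h
At steady state, dose per interval replaces the amount cleared in that interval: F·D/τ = CL·Css.
D = CL × Css × τ / F = 1.821 × 22 × 24 / 0.26 = 3698 mg

3700 mg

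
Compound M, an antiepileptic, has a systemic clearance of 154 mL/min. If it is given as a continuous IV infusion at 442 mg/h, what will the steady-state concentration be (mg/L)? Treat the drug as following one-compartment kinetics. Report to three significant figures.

Convert clearance: 154 mL/min × 60 min/h ÷ 1000 mL/L = 9.240 L/h
Css = rate / CL = 442 / 9.240 = 47.84 mg/L

47.8 mg/L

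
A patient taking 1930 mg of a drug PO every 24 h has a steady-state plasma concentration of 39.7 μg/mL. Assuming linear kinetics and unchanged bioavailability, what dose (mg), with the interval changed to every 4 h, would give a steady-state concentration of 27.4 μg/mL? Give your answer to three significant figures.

With linear kinetics, Css is proportional to dose rate (D/τ) at fixed clearance.
D₂ = D₁ × (Css,target / Css,current) × (τ₂/τ₁) = 1930 × (27.4/39.7) × (4/24) = 222.0 mg

222 mg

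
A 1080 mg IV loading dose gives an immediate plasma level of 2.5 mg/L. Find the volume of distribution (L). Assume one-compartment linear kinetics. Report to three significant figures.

Immediately after an IV bolus, C₀ = Dose / Vd, so Vd = Dose / C₀.
Vd = 1080 / 2.5 = 432.0 L

432 L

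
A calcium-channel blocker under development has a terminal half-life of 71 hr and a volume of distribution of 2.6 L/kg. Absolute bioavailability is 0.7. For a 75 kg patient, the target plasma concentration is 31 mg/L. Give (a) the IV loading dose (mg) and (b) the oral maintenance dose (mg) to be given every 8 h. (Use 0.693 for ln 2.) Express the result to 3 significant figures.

(a) 6050 mg; (b) 674 mg

Vd(total) = 75 kg × 2.6 L/kg = 195.0 L
LD = Vd × C = 195.0 × 31 = 6045 mg
CL = 0.693 × Vd / t½ = 0.693 × 195.0 / 71 = 1.903 L/h
D = CL × Css × τ / F = 1.903 × 31 × 8 / 0.7 = 674.2 mg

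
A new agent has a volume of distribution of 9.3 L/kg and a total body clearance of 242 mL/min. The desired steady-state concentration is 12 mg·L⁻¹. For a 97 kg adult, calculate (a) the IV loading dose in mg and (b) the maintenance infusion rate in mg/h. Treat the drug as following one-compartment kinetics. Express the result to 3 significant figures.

(a) 10800 mg; (b) 174 mg/h

Vd = 9.3 L/kg × 97 kg = 902.1 L
LD = Vd · C_target = 902.1 × 12 = 10830 mg
CL = 242 mL/min = 242 × 0.06 = 14.52 L/h
Maintenance infusion rate = CL × Css = 14.52 × 12 = 174.2 mg/h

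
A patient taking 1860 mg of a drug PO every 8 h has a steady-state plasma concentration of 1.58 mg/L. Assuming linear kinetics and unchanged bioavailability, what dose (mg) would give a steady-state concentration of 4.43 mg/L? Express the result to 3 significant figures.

For first-order elimination, Css ∝ F·D/(CL·τ); F and CL are unchanged, so Css ∝ D/τ.
D₂ = D₁ × (Css,target / Css,current) = 1860 × 4.43/1.58 = 5215 mg

5220 mg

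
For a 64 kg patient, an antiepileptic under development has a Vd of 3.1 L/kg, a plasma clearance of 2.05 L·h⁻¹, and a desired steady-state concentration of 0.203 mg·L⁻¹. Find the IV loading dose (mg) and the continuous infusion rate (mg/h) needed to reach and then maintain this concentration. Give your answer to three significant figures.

Total Vd = 3.1 × 64 = 198.4 L
Loading dose = Vd × C = 198.4 × 0.203 = 40.28 mg
Infusion rate = 2.050 L/h × 0.203 mg/L = 0.4162 mg/h

(a) 40.3 mg; (b) 0.416 mg/h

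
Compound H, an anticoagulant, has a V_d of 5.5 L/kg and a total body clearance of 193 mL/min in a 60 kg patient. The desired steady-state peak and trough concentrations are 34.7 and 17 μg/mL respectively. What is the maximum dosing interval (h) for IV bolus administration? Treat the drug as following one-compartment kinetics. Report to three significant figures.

Total Vd = 5.5 × 60 = 330.0 L
CL = 193 mL/min = 193 × 0.06 = 11.58 L/h
k = CL / Vd = 11.58 / 330.0 = 0.03509 h⁻¹
Between IV bolus doses, concentration decays as C = C₀·e^(−kτ), so C_peak/C_trough = e^(kτ).
τ_max = ln(C_peak/C_trough) / k = ln(34.7/17) / 0.03509 = 0.7135 / 0.03509 = 20.33 h

20.3 h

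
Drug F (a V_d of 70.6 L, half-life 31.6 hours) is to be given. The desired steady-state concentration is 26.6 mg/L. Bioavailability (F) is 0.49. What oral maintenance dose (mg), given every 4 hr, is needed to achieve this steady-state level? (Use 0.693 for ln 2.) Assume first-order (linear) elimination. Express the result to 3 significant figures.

k = 0.693/31.6 = 0.02193 h⁻¹, so CL = k·Vd = 0.02193 × 70.60 = 1.548 L/h
D = CL × Css × τ / F = 1.548 × 26.6 × 4 / 0.49 = 336.1 mg

336 mg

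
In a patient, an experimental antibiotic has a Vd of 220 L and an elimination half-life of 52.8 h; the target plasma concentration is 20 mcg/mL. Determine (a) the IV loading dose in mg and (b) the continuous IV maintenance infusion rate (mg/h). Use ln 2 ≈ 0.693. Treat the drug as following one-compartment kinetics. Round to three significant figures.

LD = Vd × C = 220.0 × 20 = 4400 mg
CL = 0.693 × Vd / t½ = 0.693 × 220.0 / 52.8 = 2.888 L/h
Infusion rate = CL × Css = 2.888 × 20 = 57.76 mg/h

(a) 4400 mg; (b) 57.8 mg/h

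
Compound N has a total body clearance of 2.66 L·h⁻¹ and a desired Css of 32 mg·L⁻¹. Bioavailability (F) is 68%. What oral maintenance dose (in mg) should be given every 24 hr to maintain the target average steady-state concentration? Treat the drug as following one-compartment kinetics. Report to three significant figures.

D = CL × Css × τ / F = 2.660 × 32 × 24 / 0.68 = 3004 mg

3000 mg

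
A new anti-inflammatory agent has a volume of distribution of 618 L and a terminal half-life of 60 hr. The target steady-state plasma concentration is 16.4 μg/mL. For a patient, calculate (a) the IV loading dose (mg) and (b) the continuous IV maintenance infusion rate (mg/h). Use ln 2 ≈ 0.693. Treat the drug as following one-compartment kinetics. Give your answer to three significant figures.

(a) 10100 mg; (b) 117 mg/h

LD = Vd × C = 618.0 × 16.4 = 10140 mg
CL = 0.693 × Vd / t½ = 0.693 × 618.0 / 60 = 7.138 L/h
Infusion rate = CL × Css = 7.138 × 16.4 = 117.1 mg/h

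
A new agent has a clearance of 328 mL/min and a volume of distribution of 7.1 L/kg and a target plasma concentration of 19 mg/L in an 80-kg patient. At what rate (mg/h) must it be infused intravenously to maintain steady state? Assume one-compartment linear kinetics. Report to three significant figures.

374 mg/h

CL = 328 mL/min = 328 × 0.06 = 19.68 L/h
Vd does not affect the maintenance rate; only clearance governs steady-state input.
Infusion rate = CL · Css = 19.68 L/h × 19 mg/L = 373.9 mg/h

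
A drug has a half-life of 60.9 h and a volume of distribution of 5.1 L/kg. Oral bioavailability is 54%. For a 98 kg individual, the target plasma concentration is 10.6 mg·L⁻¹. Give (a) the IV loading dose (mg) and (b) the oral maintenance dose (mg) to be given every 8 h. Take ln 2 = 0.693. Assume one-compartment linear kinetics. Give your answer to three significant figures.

Vd = 5.1 L/kg × 98 kg = 499.8 L
LD = Vd × C = 499.8 × 10.6 = 5298 mg
CL = 0.693 × Vd / t½ = 0.693 × 499.8 / 60.9 = 5.687 L/h
D = CL × Css × τ / F = 5.687 × 10.6 × 8 / 0.54 = 893.1 mg

(a) 5300 mg; (b) 893 mg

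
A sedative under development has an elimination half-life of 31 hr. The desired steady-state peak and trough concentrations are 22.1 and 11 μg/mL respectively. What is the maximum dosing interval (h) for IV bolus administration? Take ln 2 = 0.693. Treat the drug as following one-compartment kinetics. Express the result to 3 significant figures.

k = 0.693 / t½ = 0.693 / 31 = 0.02235 h⁻¹
Between IV bolus doses, concentration decays as C = C₀·e^(−kτ), so C_peak/C_trough = e^(kτ).
τ_max = ln(C_peak/C_trough) / k = ln(22.1/11) / 0.02235 = 0.6977 / 0.02235 = 31.22 h

31.2 h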